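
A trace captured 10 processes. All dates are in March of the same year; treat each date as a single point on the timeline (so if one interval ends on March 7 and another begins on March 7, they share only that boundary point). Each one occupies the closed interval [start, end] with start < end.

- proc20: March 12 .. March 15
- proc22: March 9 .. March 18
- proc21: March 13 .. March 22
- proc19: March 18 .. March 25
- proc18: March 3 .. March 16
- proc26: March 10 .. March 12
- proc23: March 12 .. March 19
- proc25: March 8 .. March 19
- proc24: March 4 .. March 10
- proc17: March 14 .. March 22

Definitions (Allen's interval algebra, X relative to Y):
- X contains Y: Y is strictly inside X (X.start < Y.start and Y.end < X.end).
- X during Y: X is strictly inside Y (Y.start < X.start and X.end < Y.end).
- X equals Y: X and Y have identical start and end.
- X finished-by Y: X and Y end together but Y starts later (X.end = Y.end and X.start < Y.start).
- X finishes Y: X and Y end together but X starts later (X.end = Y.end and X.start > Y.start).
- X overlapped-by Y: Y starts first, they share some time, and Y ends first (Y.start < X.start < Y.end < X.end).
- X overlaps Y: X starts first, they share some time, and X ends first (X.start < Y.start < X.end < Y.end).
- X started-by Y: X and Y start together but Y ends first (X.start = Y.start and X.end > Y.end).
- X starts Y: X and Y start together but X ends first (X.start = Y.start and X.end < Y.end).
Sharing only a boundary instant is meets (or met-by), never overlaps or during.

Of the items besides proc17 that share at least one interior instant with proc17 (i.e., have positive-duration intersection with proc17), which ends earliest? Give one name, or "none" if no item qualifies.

proc20

Target proc17 = [March 14, March 22].
proc18 [March 3, March 16] → overlaps → candidate.
proc19 [March 18, March 25] → overlapped-by → candidate.
proc20 [March 12, March 15] → overlaps → candidate.
proc21 [March 13, March 22] → finished-by → candidate.
proc22 [March 9, March 18] → overlaps → candidate.
proc23 [March 12, March 19] → overlaps → candidate.
proc24 [March 4, March 10] → before → excluded.
proc25 [March 8, March 19] → overlaps → candidate.
proc26 [March 10, March 12] → before → excluded.
Among candidates, earliest end is March 15 → proc20.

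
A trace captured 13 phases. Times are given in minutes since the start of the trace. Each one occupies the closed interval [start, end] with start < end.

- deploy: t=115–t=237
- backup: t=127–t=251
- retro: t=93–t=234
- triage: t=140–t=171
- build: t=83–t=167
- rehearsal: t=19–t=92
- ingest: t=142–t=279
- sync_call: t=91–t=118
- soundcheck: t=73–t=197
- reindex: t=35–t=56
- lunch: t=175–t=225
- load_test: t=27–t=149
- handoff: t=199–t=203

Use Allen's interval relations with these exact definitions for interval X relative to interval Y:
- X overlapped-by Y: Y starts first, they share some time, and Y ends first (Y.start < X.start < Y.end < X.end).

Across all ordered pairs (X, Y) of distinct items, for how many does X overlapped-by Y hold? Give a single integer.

30

Checking all 156 ordered pairs for relation 'overlapped-by'; matching pairs in alphabetical order:
(backup, build): backup overlapped-by build ✓
(backup, deploy): backup overlapped-by deploy ✓
(backup, load_test): backup overlapped-by load_test ✓
(backup, retro): backup overlapped-by retro ✓
(backup, soundcheck): backup overlapped-by soundcheck ✓
(build, load_test): build overlapped-by load_test ✓
(build, rehearsal): build overlapped-by rehearsal ✓
(deploy, build): deploy overlapped-by build ✓
(deploy, load_test): deploy overlapped-by load_test ✓
(deploy, retro): deploy overlapped-by retro ✓
(deploy, soundcheck): deploy overlapped-by soundcheck ✓
(deploy, sync_call): deploy overlapped-by sync_call ✓
(ingest, backup): ingest overlapped-by backup ✓
(ingest, build): ingest overlapped-by build ✓
(ingest, deploy): ingest overlapped-by deploy ✓
(ingest, load_test): ingest overlapped-by load_test ✓
(ingest, retro): ingest overlapped-by retro ✓
(ingest, soundcheck): ingest overlapped-by soundcheck ✓
(ingest, triage): ingest overlapped-by triage ✓
(load_test, rehearsal): load_test overlapped-by rehearsal ✓
(lunch, soundcheck): lunch overlapped-by soundcheck ✓
(retro, build): retro overlapped-by build ✓
(retro, load_test): retro overlapped-by load_test ✓
(retro, soundcheck): retro overlapped-by soundcheck ✓
... plus 6 further pairs not listed.
Count: 30.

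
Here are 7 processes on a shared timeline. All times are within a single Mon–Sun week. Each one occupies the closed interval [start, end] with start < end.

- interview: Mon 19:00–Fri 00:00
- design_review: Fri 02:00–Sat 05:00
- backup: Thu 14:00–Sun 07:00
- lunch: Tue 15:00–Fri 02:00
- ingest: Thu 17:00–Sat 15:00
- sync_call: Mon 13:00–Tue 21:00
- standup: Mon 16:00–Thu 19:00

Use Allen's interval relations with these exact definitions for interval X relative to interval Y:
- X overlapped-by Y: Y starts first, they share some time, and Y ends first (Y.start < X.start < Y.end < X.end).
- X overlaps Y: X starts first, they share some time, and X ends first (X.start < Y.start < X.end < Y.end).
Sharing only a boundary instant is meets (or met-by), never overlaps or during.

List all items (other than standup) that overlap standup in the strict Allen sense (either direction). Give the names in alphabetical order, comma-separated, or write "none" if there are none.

Target standup = [Mon 16:00, Thu 19:00].
backup [Thu 14:00, Sun 07:00] → overlapped-by → yes.
design_review [Fri 02:00, Sat 05:00] → after → no.
ingest [Thu 17:00, Sat 15:00] → overlapped-by → yes.
interview [Mon 19:00, Fri 00:00] → overlapped-by → yes.
lunch [Tue 15:00, Fri 02:00] → overlapped-by → yes.
sync_call [Mon 13:00, Tue 21:00] → overlaps → yes.
Result: backup, ingest, interview, lunch, sync_call.

backup, ingest, interview, lunch, sync_call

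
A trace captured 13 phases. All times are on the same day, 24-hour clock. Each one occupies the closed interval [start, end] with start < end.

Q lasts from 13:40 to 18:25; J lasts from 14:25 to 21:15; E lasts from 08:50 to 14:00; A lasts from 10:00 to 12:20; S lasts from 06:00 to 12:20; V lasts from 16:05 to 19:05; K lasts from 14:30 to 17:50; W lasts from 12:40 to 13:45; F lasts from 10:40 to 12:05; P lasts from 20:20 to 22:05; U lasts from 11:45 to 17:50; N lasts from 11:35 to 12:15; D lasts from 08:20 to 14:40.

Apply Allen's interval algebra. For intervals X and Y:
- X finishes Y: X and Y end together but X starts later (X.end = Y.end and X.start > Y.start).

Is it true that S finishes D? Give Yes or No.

S = [06:00, 12:20], D = [08:20, 14:40].
Actual relation of S to D: overlaps.
Asked whether 'finishes' holds → No.

No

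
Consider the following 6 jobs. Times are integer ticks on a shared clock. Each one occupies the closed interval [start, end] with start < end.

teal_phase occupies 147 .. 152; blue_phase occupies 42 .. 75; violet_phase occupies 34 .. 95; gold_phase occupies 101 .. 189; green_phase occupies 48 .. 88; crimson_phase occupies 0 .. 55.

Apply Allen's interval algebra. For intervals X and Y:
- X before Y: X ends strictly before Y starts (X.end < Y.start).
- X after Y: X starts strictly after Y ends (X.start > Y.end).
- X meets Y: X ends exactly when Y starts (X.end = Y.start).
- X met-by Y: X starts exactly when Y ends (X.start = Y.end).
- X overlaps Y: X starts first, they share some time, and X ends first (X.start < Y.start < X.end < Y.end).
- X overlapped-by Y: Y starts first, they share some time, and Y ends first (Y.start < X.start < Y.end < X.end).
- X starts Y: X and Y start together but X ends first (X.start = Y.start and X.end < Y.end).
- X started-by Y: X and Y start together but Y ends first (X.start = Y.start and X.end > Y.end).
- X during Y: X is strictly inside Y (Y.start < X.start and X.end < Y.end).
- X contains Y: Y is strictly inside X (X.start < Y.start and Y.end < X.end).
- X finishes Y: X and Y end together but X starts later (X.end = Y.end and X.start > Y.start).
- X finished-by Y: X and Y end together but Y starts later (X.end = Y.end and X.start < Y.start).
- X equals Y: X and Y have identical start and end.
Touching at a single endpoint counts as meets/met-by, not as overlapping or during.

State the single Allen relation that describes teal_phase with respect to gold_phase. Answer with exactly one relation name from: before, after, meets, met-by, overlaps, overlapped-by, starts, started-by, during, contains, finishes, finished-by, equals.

during

teal_phase = [147, 152]; gold_phase = [101, 189].
Compare endpoints: teal_phase.start > gold_phase.start, teal_phase.start < gold_phase.end, teal_phase.end > gold_phase.start, teal_phase.end < gold_phase.end.
That pattern is 'during'.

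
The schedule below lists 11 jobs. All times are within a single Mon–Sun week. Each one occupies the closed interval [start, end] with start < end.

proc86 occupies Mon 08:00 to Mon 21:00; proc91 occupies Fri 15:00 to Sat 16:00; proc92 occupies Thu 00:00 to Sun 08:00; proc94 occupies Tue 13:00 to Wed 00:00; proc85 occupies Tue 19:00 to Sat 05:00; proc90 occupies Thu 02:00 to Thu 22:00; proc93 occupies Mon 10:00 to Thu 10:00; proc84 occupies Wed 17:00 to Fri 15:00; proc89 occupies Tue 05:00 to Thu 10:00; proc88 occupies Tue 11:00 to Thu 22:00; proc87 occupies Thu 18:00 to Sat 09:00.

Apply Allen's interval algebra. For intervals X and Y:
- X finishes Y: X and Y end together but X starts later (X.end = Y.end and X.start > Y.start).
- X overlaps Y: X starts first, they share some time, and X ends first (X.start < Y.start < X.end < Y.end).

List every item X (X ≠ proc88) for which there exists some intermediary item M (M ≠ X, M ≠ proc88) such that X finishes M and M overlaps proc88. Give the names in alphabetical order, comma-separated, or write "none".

proc89

Target proc88 = [Tue 11:00, Thu 22:00].
Intermediaries M with M overlaps proc88: proc89, proc93.
Via proc89 — items with X finishes proc89: none.
Via proc93 — items with X finishes proc93: proc89.
Union: proc89.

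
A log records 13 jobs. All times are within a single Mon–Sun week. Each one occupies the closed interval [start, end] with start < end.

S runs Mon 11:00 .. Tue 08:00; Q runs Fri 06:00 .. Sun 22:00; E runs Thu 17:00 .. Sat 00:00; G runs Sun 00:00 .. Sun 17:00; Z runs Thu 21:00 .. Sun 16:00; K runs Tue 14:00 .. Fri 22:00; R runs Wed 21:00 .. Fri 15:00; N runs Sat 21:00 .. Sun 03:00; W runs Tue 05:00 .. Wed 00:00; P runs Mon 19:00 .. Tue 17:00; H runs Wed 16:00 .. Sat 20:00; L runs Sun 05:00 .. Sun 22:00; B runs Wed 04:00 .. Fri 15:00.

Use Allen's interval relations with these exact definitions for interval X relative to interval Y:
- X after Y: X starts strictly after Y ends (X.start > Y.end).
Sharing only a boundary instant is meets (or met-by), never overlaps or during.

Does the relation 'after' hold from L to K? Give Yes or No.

Yes

L = [Sun 05:00, Sun 22:00], K = [Tue 14:00, Fri 22:00].
Actual relation of L to K: after.
Asked whether 'after' holds → Yes.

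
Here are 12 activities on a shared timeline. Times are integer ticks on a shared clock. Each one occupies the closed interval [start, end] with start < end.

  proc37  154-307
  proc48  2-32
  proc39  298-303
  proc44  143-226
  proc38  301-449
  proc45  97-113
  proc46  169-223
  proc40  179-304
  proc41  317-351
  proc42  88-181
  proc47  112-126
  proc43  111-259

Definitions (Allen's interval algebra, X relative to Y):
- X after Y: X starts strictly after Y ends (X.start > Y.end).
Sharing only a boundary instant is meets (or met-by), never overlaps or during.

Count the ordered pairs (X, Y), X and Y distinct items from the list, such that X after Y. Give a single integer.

40

Checking all 132 ordered pairs for relation 'after'; matching pairs in alphabetical order:
(proc37, proc45): proc37 after proc45 ✓
(proc37, proc47): proc37 after proc47 ✓
(proc37, proc48): proc37 after proc48 ✓
(proc38, proc42): proc38 after proc42 ✓
(proc38, proc43): proc38 after proc43 ✓
(proc38, proc44): proc38 after proc44 ✓
(proc38, proc45): proc38 after proc45 ✓
(proc38, proc46): proc38 after proc46 ✓
(proc38, proc47): proc38 after proc47 ✓
(proc38, proc48): proc38 after proc48 ✓
(proc39, proc42): proc39 after proc42 ✓
(proc39, proc43): proc39 after proc43 ✓
(proc39, proc44): proc39 after proc44 ✓
(proc39, proc45): proc39 after proc45 ✓
(proc39, proc46): proc39 after proc46 ✓
(proc39, proc47): proc39 after proc47 ✓
(proc39, proc48): proc39 after proc48 ✓
(proc40, proc45): proc40 after proc45 ✓
(proc40, proc47): proc40 after proc47 ✓
(proc40, proc48): proc40 after proc48 ✓
(proc41, proc37): proc41 after proc37 ✓
(proc41, proc39): proc41 after proc39 ✓
(proc41, proc40): proc41 after proc40 ✓
(proc41, proc42): proc41 after proc42 ✓
... plus 16 further pairs not listed.
Count: 40.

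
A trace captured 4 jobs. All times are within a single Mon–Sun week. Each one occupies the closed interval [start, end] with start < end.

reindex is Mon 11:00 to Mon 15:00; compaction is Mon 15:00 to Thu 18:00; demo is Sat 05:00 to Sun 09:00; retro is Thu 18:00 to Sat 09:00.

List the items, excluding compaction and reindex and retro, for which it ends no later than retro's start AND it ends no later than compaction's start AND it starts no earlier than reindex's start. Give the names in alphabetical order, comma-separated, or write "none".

Conditions: its end is no later than retro's start (X.end <= Thu 18:00) AND its end is no later than compaction's start (X.end <= Mon 15:00) AND its start is no earlier than reindex's start (X.start >= Mon 11:00).
demo: end Sun 09:00 <= Thu 18:00? ✗; end Sun 09:00 <= Mon 15:00? ✗; start Sat 05:00 >= Mon 11:00? ✓ → no.
Result: none.

none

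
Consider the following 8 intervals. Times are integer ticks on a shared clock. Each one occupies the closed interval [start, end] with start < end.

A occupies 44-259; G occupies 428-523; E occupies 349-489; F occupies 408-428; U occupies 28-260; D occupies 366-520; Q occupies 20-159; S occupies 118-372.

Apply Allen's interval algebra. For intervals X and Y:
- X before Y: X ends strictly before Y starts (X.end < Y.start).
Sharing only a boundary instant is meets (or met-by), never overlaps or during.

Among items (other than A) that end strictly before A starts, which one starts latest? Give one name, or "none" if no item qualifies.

none

Target A = [44, 259].
D [366, 520] → after → excluded.
E [349, 489] → after → excluded.
F [408, 428] → after → excluded.
G [428, 523] → after → excluded.
Q [20, 159] → overlaps → excluded.
S [118, 372] → overlapped-by → excluded.
U [28, 260] → contains → excluded.
No candidates → none.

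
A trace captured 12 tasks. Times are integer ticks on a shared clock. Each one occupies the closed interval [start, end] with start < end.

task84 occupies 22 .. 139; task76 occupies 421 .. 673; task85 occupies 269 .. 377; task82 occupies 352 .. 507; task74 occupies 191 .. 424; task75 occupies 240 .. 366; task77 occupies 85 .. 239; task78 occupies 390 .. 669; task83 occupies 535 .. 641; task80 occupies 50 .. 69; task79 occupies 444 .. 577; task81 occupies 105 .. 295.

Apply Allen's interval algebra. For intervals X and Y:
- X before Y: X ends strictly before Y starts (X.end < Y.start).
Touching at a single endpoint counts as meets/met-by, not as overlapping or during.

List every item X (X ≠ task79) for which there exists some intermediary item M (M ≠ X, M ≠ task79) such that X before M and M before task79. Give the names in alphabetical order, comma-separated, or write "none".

task77, task80, task84

Target task79 = [444, 577].
Intermediaries M with M before task79: task74, task75, task77, task80, task81, task84, task85.
Via task74 — items with X before task74: task80, task84.
Via task75 — items with X before task75: task77, task80, task84.
Via task77 — items with X before task77: task80.
Via task80 — items with X before task80: none.
Via task81 — items with X before task81: task80.
Via task84 — items with X before task84: none.
Via task85 — items with X before task85: task77, task80, task84.
Union: task77, task80, task84.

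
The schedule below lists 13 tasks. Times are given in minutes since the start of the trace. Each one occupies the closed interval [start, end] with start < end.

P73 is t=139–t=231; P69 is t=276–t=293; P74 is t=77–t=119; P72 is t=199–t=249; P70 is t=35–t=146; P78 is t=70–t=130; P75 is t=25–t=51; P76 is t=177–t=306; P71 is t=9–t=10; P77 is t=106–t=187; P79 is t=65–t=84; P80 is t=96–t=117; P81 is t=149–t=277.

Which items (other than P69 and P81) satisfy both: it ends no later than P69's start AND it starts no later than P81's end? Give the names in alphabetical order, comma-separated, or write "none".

Conditions: its end is no later than P69's start (X.end <= t=276) AND its start is no later than P81's end (X.start <= t=277).
P70: end t=146 <= t=276? ✓; start t=35 <= t=277? ✓ → yes.
P71: end t=10 <= t=276? ✓; start t=9 <= t=277? ✓ → yes.
P72: end t=249 <= t=276? ✓; start t=199 <= t=277? ✓ → yes.
P73: end t=231 <= t=276? ✓; start t=139 <= t=277? ✓ → yes.
P74: end t=119 <= t=276? ✓; start t=77 <= t=277? ✓ → yes.
P75: end t=51 <= t=276? ✓; start t=25 <= t=277? ✓ → yes.
P76: end t=306 <= t=276? ✗; start t=177 <= t=277? ✓ → no.
P77: end t=187 <= t=276? ✓; start t=106 <= t=277? ✓ → yes.
P78: end t=130 <= t=276? ✓; start t=70 <= t=277? ✓ → yes.
P79: end t=84 <= t=276? ✓; start t=65 <= t=277? ✓ → yes.
P80: end t=117 <= t=276? ✓; start t=96 <= t=277? ✓ → yes.
Result: P70, P71, P72, P73, P74, P75, P77, P78, P79, P80.

P70, P71, P72, P73, P74, P75, P77, P78, P79, P80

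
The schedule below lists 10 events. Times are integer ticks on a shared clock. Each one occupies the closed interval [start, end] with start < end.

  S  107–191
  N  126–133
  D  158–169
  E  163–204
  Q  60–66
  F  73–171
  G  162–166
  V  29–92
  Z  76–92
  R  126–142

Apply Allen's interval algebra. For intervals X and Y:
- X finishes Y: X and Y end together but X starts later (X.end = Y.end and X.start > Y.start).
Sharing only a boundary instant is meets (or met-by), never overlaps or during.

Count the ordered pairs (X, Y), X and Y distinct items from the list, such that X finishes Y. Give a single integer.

1

Checking all 90 ordered pairs for relation 'finishes'; matching pairs in alphabetical order:
(Z, V): Z finishes V ✓
Count: 1.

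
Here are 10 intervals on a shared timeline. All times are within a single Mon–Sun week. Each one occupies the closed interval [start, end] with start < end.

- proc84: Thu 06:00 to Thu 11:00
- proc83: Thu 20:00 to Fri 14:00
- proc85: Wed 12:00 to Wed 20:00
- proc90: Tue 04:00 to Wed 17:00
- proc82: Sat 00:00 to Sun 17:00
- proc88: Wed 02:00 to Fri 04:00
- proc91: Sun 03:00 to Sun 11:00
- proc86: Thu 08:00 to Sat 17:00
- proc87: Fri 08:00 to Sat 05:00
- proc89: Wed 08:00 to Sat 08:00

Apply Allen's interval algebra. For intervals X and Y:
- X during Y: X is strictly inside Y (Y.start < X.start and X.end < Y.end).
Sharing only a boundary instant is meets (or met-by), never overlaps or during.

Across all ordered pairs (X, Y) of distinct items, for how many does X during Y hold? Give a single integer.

9

Checking all 90 ordered pairs for relation 'during'; matching pairs in alphabetical order:
(proc83, proc86): proc83 during proc86 ✓
(proc83, proc89): proc83 during proc89 ✓
(proc84, proc88): proc84 during proc88 ✓
(proc84, proc89): proc84 during proc89 ✓
(proc85, proc88): proc85 during proc88 ✓
(proc85, proc89): proc85 during proc89 ✓
(proc87, proc86): proc87 during proc86 ✓
(proc87, proc89): proc87 during proc89 ✓
(proc91, proc82): proc91 during proc82 ✓
Count: 9.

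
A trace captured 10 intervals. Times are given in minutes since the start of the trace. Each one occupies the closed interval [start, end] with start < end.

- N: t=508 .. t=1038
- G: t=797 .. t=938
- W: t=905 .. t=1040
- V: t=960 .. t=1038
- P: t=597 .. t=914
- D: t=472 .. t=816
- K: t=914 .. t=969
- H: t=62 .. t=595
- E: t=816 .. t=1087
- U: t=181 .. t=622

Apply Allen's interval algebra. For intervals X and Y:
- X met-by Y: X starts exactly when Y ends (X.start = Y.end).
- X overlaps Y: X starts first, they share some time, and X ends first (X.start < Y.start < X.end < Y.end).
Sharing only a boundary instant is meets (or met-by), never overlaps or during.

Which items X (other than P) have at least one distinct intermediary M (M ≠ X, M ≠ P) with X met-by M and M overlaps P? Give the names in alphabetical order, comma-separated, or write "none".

Target P = [t=597, t=914].
Intermediaries M with M overlaps P: D, U.
Via D — items with X met-by D: E.
Via U — items with X met-by U: none.
Union: E.

E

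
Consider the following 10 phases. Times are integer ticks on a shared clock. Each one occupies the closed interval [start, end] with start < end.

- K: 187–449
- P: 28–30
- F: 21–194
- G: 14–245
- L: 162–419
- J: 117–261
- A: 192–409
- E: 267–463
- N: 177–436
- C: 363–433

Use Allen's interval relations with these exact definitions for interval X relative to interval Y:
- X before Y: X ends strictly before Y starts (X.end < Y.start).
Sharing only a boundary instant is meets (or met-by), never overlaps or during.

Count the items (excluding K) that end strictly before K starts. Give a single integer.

Target K = [187, 449].
A [192, 409] → during → no.
C [363, 433] → during → no.
E [267, 463] → overlapped-by → no.
F [21, 194] → overlaps → no.
G [14, 245] → overlaps → no.
J [117, 261] → overlaps → no.
L [162, 419] → overlaps → no.
N [177, 436] → overlaps → no.
P [28, 30] → before → counts.
Total: 1.

1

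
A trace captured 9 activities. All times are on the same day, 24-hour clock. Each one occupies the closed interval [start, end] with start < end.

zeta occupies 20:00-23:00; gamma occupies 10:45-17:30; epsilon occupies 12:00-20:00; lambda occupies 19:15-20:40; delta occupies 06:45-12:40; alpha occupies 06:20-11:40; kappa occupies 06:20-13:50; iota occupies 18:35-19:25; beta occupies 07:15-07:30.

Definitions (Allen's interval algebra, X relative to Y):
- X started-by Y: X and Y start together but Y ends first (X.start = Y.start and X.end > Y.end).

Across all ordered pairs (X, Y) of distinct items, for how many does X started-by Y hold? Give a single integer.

1

Checking all 72 ordered pairs for relation 'started-by'; matching pairs in alphabetical order:
(kappa, alpha): kappa started-by alpha ✓
Count: 1.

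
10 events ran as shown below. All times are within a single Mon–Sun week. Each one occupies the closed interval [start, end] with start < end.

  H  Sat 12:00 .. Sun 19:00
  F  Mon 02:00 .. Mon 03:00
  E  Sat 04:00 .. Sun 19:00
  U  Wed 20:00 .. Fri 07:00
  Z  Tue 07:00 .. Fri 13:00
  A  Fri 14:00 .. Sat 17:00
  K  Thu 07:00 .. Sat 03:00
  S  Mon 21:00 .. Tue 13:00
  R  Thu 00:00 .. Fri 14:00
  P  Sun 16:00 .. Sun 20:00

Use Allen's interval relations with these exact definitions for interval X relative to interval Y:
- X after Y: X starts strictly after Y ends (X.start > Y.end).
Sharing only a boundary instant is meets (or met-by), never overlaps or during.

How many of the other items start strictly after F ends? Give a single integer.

9

Target F = [Mon 02:00, Mon 03:00].
A [Fri 14:00, Sat 17:00] → after → counts.
E [Sat 04:00, Sun 19:00] → after → counts.
H [Sat 12:00, Sun 19:00] → after → counts.
K [Thu 07:00, Sat 03:00] → after → counts.
P [Sun 16:00, Sun 20:00] → after → counts.
R [Thu 00:00, Fri 14:00] → after → counts.
S [Mon 21:00, Tue 13:00] → after → counts.
U [Wed 20:00, Fri 07:00] → after → counts.
Z [Tue 07:00, Fri 13:00] → after → counts.
Total: 9.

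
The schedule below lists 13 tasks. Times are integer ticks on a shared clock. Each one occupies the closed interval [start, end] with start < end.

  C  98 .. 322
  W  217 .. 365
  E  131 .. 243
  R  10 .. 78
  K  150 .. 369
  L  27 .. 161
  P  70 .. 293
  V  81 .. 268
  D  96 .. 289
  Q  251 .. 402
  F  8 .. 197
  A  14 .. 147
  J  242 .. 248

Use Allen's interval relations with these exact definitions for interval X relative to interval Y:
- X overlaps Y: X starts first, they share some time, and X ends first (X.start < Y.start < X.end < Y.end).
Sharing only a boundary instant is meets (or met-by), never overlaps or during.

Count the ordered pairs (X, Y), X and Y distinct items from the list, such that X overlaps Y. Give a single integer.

Checking all 156 ordered pairs for relation 'overlaps'; matching pairs in alphabetical order:
(A, C): A overlaps C ✓
(A, D): A overlaps D ✓
(A, E): A overlaps E ✓
(A, L): A overlaps L ✓
(A, P): A overlaps P ✓
(A, V): A overlaps V ✓
(C, K): C overlaps K ✓
(C, Q): C overlaps Q ✓
(C, W): C overlaps W ✓
(D, C): D overlaps C ✓
(D, K): D overlaps K ✓
(D, Q): D overlaps Q ✓
(D, W): D overlaps W ✓
(E, J): E overlaps J ✓
(E, K): E overlaps K ✓
(E, W): E overlaps W ✓
(F, C): F overlaps C ✓
(F, D): F overlaps D ✓
(F, E): F overlaps E ✓
(F, K): F overlaps K ✓
(F, P): F overlaps P ✓
(F, V): F overlaps V ✓
(K, Q): K overlaps Q ✓
(L, C): L overlaps C ✓
... plus 18 further pairs not listed.
Count: 42.

42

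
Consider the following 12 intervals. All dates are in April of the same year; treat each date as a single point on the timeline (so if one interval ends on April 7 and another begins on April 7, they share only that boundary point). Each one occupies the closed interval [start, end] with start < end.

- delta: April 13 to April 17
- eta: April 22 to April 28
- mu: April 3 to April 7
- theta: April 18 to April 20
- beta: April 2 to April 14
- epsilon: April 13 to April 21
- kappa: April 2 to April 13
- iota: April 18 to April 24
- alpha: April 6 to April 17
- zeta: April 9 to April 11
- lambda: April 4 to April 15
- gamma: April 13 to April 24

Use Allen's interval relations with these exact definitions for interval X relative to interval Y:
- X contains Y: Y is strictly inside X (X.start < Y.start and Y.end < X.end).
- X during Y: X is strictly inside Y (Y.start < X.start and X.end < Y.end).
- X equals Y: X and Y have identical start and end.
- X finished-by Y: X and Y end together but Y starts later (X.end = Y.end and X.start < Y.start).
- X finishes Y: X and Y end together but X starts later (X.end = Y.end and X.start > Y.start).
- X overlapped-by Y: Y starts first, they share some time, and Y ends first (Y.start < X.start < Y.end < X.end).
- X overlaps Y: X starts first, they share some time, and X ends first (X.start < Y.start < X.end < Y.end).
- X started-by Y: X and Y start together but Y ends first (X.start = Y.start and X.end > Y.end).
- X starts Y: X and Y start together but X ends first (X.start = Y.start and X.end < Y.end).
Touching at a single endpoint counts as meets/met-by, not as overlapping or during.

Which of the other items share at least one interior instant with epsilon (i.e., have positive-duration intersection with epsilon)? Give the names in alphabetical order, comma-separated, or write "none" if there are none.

Target epsilon = [April 13, April 21].
alpha [April 6, April 17] → overlaps → yes.
beta [April 2, April 14] → overlaps → yes.
delta [April 13, April 17] → starts → yes.
eta [April 22, April 28] → after → no.
gamma [April 13, April 24] → started-by → yes.
iota [April 18, April 24] → overlapped-by → yes.
kappa [April 2, April 13] → meets → no.
lambda [April 4, April 15] → overlaps → yes.
mu [April 3, April 7] → before → no.
theta [April 18, April 20] → during → yes.
zeta [April 9, April 11] → before → no.
Result: alpha, beta, delta, gamma, iota, lambda, theta.

alpha, beta, delta, gamma, iota, lambda, theta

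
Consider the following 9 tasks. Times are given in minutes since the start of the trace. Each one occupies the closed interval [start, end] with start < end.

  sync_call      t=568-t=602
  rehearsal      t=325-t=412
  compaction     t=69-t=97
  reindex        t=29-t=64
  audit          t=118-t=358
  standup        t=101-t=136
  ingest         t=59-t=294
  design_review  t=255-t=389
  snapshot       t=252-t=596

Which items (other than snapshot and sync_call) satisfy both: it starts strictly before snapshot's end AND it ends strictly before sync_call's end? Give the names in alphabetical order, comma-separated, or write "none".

audit, compaction, design_review, ingest, rehearsal, reindex, standup

Conditions: its start is strictly before snapshot's end (X.start < t=596) AND its end is strictly before sync_call's end (X.end < t=602).
audit: start t=118 < t=596? ✓; end t=358 < t=602? ✓ → yes.
compaction: start t=69 < t=596? ✓; end t=97 < t=602? ✓ → yes.
design_review: start t=255 < t=596? ✓; end t=389 < t=602? ✓ → yes.
ingest: start t=59 < t=596? ✓; end t=294 < t=602? ✓ → yes.
rehearsal: start t=325 < t=596? ✓; end t=412 < t=602? ✓ → yes.
reindex: start t=29 < t=596? ✓; end t=64 < t=602? ✓ → yes.
standup: start t=101 < t=596? ✓; end t=136 < t=602? ✓ → yes.
Result: audit, compaction, design_review, ingest, rehearsal, reindex, standup.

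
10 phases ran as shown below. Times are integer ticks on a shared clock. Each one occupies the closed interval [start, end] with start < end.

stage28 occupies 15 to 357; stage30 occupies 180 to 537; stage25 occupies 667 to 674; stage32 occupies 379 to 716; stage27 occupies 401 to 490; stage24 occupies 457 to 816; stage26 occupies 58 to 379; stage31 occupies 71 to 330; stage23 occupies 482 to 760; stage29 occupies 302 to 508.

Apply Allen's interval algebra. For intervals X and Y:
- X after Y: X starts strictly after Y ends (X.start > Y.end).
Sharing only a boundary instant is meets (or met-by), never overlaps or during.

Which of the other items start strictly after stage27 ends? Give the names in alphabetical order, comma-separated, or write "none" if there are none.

Target stage27 = [401, 490].
stage23 [482, 760] → overlapped-by → no.
stage24 [457, 816] → overlapped-by → no.
stage25 [667, 674] → after → yes.
stage26 [58, 379] → before → no.
stage28 [15, 357] → before → no.
stage29 [302, 508] → contains → no.
stage30 [180, 537] → contains → no.
stage31 [71, 330] → before → no.
stage32 [379, 716] → contains → no.
Result: stage25.

stage25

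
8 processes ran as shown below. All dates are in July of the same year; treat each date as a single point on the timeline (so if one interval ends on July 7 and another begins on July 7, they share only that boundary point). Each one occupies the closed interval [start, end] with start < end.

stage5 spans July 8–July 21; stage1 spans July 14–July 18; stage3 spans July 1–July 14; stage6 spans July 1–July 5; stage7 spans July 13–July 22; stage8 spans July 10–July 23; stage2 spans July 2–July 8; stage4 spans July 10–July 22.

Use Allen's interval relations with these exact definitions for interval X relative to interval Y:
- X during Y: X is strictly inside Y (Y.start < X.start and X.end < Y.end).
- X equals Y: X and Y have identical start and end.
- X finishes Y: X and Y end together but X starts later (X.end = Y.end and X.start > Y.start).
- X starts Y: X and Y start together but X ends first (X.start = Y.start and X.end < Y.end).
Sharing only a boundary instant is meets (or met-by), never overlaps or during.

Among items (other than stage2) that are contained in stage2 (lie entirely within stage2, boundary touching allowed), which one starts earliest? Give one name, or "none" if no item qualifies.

Target stage2 = [July 2, July 8].
stage1 [July 14, July 18] → after → excluded.
stage3 [July 1, July 14] → contains → excluded.
stage4 [July 10, July 22] → after → excluded.
stage5 [July 8, July 21] → met-by → excluded.
stage6 [July 1, July 5] → overlaps → excluded.
stage7 [July 13, July 22] → after → excluded.
stage8 [July 10, July 23] → after → excluded.
No candidates → none.

none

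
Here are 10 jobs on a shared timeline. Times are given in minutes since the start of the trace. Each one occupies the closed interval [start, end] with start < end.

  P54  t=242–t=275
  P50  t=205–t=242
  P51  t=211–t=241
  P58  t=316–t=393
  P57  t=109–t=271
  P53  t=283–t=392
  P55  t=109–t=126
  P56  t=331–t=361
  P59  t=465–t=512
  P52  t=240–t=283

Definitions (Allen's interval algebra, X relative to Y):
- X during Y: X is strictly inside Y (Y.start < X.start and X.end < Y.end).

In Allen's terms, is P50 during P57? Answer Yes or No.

Yes

P50 = [t=205, t=242], P57 = [t=109, t=271].
Actual relation of P50 to P57: during.
Asked whether 'during' holds → Yes.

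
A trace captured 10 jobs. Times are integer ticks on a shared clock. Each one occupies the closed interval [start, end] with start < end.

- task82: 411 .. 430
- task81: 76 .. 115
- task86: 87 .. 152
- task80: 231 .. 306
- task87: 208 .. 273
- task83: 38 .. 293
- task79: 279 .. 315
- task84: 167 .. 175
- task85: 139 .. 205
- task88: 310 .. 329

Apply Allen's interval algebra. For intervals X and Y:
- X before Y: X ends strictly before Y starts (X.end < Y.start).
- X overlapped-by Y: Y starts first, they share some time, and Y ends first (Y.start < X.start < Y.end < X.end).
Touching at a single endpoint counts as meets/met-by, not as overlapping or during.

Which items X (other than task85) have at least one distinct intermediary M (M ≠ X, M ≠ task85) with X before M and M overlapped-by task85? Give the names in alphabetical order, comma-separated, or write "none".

Target task85 = [139, 205].
Intermediaries M with M overlapped-by task85: none.
Union: none.

none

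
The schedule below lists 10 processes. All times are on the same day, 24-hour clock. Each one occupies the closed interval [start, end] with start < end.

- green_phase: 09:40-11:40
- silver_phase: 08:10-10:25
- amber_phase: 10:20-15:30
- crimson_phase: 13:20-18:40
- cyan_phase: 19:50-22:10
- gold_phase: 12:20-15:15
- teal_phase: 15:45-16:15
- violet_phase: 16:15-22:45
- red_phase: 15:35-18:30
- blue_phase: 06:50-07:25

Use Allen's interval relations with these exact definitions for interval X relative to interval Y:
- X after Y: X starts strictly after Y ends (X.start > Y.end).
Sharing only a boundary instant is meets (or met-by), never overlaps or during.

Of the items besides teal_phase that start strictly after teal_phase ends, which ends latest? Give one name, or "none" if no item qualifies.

cyan_phase

Target teal_phase = [15:45, 16:15].
amber_phase [10:20, 15:30] → before → excluded.
blue_phase [06:50, 07:25] → before → excluded.
crimson_phase [13:20, 18:40] → contains → excluded.
cyan_phase [19:50, 22:10] → after → candidate.
gold_phase [12:20, 15:15] → before → excluded.
green_phase [09:40, 11:40] → before → excluded.
red_phase [15:35, 18:30] → contains → excluded.
silver_phase [08:10, 10:25] → before → excluded.
violet_phase [16:15, 22:45] → met-by → excluded.
Among candidates, latest end is 22:10 → cyan_phase.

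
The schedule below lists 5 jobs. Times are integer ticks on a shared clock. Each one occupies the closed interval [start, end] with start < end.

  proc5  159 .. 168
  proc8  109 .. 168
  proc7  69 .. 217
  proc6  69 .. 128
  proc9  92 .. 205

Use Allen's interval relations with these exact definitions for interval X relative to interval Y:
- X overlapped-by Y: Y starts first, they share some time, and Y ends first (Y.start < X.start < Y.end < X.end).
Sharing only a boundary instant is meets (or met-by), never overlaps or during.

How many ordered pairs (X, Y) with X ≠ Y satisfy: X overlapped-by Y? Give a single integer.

2

Checking all 20 ordered pairs for relation 'overlapped-by'; matching pairs in alphabetical order:
(proc8, proc6): proc8 overlapped-by proc6 ✓
(proc9, proc6): proc9 overlapped-by proc6 ✓
Count: 2.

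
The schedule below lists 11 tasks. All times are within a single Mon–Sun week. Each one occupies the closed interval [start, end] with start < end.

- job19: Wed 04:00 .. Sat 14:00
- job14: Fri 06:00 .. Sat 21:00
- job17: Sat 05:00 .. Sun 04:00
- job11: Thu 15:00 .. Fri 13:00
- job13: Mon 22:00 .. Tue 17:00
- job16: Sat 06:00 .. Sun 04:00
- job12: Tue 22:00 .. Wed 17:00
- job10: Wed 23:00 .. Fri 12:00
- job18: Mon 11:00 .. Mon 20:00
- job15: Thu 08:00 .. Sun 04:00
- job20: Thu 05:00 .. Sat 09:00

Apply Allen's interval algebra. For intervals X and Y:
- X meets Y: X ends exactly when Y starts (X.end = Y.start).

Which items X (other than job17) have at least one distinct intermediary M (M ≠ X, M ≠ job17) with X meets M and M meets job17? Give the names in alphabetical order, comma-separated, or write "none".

none

Target job17 = [Sat 05:00, Sun 04:00].
Intermediaries M with M meets job17: none.
Union: none.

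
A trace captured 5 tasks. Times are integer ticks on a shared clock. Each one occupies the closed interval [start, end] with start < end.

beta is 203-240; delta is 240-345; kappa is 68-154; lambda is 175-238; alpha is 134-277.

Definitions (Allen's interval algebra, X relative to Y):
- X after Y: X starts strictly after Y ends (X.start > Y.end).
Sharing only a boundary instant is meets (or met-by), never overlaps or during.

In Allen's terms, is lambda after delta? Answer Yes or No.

No

lambda = [175, 238], delta = [240, 345].
Actual relation of lambda to delta: before.
Asked whether 'after' holds → No.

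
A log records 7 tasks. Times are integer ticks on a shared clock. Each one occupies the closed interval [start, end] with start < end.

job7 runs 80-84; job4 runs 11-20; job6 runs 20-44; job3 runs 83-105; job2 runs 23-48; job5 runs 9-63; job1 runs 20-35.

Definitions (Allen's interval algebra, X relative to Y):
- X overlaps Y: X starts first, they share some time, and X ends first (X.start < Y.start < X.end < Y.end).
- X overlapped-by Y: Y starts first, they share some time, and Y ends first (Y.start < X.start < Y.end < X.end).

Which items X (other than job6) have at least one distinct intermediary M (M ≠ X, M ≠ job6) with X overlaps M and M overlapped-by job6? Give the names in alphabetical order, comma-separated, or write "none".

job1

Target job6 = [20, 44].
Intermediaries M with M overlapped-by job6: job2.
Via job2 — items with X overlaps job2: job1.
Union: job1.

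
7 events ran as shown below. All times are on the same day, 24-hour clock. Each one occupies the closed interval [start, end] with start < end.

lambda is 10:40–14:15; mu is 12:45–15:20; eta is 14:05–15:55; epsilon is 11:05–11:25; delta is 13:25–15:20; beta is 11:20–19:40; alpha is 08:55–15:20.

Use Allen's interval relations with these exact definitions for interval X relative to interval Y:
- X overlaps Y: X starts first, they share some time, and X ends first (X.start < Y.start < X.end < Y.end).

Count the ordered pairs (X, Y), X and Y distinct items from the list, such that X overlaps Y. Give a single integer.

Checking all 42 ordered pairs for relation 'overlaps'; matching pairs in alphabetical order:
(alpha, beta): alpha overlaps beta ✓
(alpha, eta): alpha overlaps eta ✓
(delta, eta): delta overlaps eta ✓
(epsilon, beta): epsilon overlaps beta ✓
(lambda, beta): lambda overlaps beta ✓
(lambda, delta): lambda overlaps delta ✓
(lambda, eta): lambda overlaps eta ✓
(lambda, mu): lambda overlaps mu ✓
(mu, eta): mu overlaps eta ✓
Count: 9.

9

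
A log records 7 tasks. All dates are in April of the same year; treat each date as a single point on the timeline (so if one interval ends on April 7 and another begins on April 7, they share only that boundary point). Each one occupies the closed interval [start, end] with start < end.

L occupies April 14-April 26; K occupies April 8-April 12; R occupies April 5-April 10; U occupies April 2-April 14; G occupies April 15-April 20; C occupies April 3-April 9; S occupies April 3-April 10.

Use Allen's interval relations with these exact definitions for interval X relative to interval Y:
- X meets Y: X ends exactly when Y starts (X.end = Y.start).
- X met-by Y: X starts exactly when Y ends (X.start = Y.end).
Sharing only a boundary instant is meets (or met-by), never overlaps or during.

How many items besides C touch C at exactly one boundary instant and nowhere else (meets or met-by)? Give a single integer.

0

Target C = [April 3, April 9].
G [April 15, April 20] → after → no.
K [April 8, April 12] → overlapped-by → no.
L [April 14, April 26] → after → no.
R [April 5, April 10] → overlapped-by → no.
S [April 3, April 10] → started-by → no.
U [April 2, April 14] → contains → no.
Total: 0.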